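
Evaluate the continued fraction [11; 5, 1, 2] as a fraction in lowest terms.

Fold from the inside: start with 2/1.
  1 + 1/2 = 3/2
  5 + 2/3 = 17/3
  11 + 3/17 = 190/17

190/17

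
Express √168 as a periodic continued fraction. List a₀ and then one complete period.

[12; 1, 24]

a₀ = ⌊√168⌋ = 12.
With m₀=0, d₀=1 and mₖ₊₁ = dₖaₖ − mₖ, dₖ₊₁ = (n − mₖ₊₁²)/dₖ, aₖ₊₁ = ⌊(a₀+mₖ₊₁)/dₖ₊₁⌋:
  k=1: m=12, d=24, a=1
  k=2: m=12, d=1, a=24
d=1 and a=2a₀=24 at k=2, so the next step gives (m, d) = (12, 24) again — its k=1 value — and the period has length 2.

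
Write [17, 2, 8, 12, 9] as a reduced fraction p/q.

Fold from the inside: start with 9/1.
  12 + 1/9 = 109/9
  8 + 9/109 = 881/109
  2 + 109/881 = 1871/881
  17 + 881/1871 = 32688/1871

32688/1871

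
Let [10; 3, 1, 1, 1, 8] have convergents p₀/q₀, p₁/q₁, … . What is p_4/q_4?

Using pₖ = aₖpₖ₋₁ + pₖ₋₂, qₖ = aₖqₖ₋₁ + qₖ₋₂ (with p₋₁=1, p₋₂=0, q₋₁=0, q₋₂=1):
  k=0: a=10, p=10, q=1
  k=1: a=3, p=31, q=3
  k=2: a=1, p=41, q=4
  k=3: a=1, p=72, q=7
  k=4: a=1, p=113, q=11

113/11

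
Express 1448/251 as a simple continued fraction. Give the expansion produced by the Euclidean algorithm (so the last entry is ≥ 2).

1448 = 5·251 + 193
251 = 1·193 + 58
193 = 3·58 + 19
58 = 3·19 + 1
19 = 19·1 + 0  (stop)
So 1448/251 = [5; 1, 3, 3, 19].

[5; 1, 3, 3, 19]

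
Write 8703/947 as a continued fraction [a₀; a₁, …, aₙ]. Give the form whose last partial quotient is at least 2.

[9; 5, 3, 1, 4, 1, 7]

8703 = 9*947 + 180
947 = 5*180 + 47
180 = 3*47 + 39
47 = 1*39 + 8
39 = 4*8 + 7
8 = 1*7 + 1
7 = 7*1 + 0  (stop)
So 8703/947 = [9; 5, 3, 1, 4, 1, 7].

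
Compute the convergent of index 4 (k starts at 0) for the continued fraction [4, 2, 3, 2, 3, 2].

Using pₖ = aₖpₖ₋₁ + pₖ₋₂, qₖ = aₖqₖ₋₁ + qₖ₋₂ (with p₋₁=1, p₋₂=0, q₋₁=0, q₋₂=1):
  k=0: a=4, p=4, q=1
  k=1: a=2, p=9, q=2
  k=2: a=3, p=31, q=7
  k=3: a=2, p=71, q=16
  k=4: a=3, p=244, q=55

244/55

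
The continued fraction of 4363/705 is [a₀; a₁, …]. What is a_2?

4363 = 6·705 + 133   →  a_0 = 6
705 = 5·133 + 40   →  a_1 = 5
133 = 3·40 + 13   →  a_2 = 3

3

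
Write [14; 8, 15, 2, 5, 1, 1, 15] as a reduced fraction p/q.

656780/46501

Fold from the inside: start with 15/1.
  1 + 1/15 = 16/15
  1 + 15/16 = 31/16
  5 + 16/31 = 171/31
  2 + 31/171 = 373/171
  15 + 171/373 = 5766/373
  8 + 373/5766 = 46501/5766
  14 + 5766/46501 = 656780/46501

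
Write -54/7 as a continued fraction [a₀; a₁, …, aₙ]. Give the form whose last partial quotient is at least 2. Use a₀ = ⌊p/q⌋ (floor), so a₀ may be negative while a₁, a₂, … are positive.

-54 = -8×7 + 2
7 = 3×2 + 1
2 = 2×1 + 0  (stop)
So -54/7 = [-8; 3, 2].

[-8; 3, 2]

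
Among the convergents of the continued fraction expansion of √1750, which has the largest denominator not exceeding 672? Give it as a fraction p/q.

21042/503

√1750 = [41; 1, 4, 1, 82, …] (period length 4).
Convergents:
  p_0/q_0 = 41/1
  p_1/q_1 = 42/1
  p_2/q_2 = 209/5
  p_3/q_3 = 251/6
  p_4/q_4 = 20791/497
  p_5/q_5 = 21042/503
  p_6/q_6 = 104959/2509
q_5 = 503 ≤ 672 < 2509 = q_6, so the answer is 21042/503.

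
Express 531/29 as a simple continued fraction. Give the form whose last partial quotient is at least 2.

531 = 18×29 + 9
29 = 3×9 + 2
9 = 4×2 + 1
2 = 2×1 + 0  (stop)
So 531/29 = [18; 3, 4, 2].

[18; 3, 4, 2]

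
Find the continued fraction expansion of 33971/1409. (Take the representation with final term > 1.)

[24; 9, 11, 14]

33971 = 24×1409 + 155
1409 = 9×155 + 14
155 = 11×14 + 1
14 = 14×1 + 0  (stop)
So 33971/1409 = [24; 9, 11, 14].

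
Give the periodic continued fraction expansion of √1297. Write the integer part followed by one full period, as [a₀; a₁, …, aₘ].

a₀ = ⌊√1297⌋ = 36.

[36; 72]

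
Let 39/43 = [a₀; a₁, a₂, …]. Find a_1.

1

39 = 0·43 + 39   →  a_0 = 0
43 = 1·39 + 4   →  a_1 = 1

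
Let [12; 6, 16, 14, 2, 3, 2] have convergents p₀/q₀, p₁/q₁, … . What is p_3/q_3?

Using pₖ = aₖpₖ₋₁ + pₖ₋₂, qₖ = aₖqₖ₋₁ + qₖ₋₂ (with p₋₁=1, p₋₂=0, q₋₁=0, q₋₂=1):
  k=0: a=12, p=12, q=1
  k=1: a=6, p=73, q=6
  k=2: a=16, p=1180, q=97
  k=3: a=14, p=16593, q=1364

16593/1364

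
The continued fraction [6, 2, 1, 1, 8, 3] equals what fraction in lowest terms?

Using pₖ = aₖpₖ₋₁ + pₖ₋₂ and qₖ = aₖqₖ₋₁ + qₖ₋₂:
  k=0: a=6, p=6, q=1
  k=1: a=2, p=13, q=2
  k=2: a=1, p=19, q=3
  k=3: a=1, p=32, q=5
  k=4: a=8, p=275, q=43
  k=5: a=3, p=857, q=134

857/134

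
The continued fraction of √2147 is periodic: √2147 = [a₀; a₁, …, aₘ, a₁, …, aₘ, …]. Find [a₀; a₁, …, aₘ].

a₀ = ⌊√2147⌋ = 46.
With m₀=0, d₀=1 and mₖ₊₁ = dₖaₖ − mₖ, dₖ₊₁ = (n − mₖ₊₁²)/dₖ, aₖ₊₁ = ⌊(a₀+mₖ₊₁)/dₖ₊₁⌋:
  k=1: m=46, d=31, a=2
  k=2: m=16, d=61, a=1
  k=3: m=45, d=2, a=45
  k=4: m=45, d=61, a=1
  k=5: m=16, d=31, a=2
  k=6: m=46, d=1, a=92
d=1 and a=2a₀=92 at k=6, so the next step gives (m, d) = (46, 31) again — its k=1 value — and the period has length 6.

[46; 2, 1, 45, 1, 2, 92]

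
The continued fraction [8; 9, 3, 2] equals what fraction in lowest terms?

Fold from the inside: start with 2/1.
  3 + 1/2 = 7/2
  9 + 2/7 = 65/7
  8 + 7/65 = 527/65

527/65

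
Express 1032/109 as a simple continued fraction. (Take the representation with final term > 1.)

[9; 2, 7, 3, 2]

1032 = 9×109 + 51
109 = 2×51 + 7
51 = 7×7 + 2
7 = 3×2 + 1
2 = 2×1 + 0  (stop)
So 1032/109 = [9; 2, 7, 3, 2].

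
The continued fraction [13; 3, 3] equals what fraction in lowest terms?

133/10

Fold from the inside: start with 3/1.
  3 + 1/3 = 10/3
  13 + 3/10 = 133/10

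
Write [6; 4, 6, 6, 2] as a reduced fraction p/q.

Fold from the inside: start with 2/1.
  6 + 1/2 = 13/2
  6 + 2/13 = 80/13
  4 + 13/80 = 333/80
  6 + 80/333 = 2078/333

2078/333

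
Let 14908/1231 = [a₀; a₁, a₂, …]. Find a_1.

9

14908 = 12·1231 + 136   →  a_0 = 12
1231 = 9·136 + 7   →  a_1 = 9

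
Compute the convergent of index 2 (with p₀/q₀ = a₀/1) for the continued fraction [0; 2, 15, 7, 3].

Using pₖ = aₖpₖ₋₁ + pₖ₋₂, qₖ = aₖqₖ₋₁ + qₖ₋₂ (with p₋₁=1, p₋₂=0, q₋₁=0, q₋₂=1):
  k=0: a=0, p=0, q=1
  k=1: a=2, p=1, q=2
  k=2: a=15, p=15, q=31

15/31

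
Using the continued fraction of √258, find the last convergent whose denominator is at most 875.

8240/513

√258 = [16; 16, 32, …] (period length 2).
Convergents:
  p_0/q_0 = 16/1
  p_1/q_1 = 257/16
  p_2/q_2 = 8240/513
  p_3/q_3 = 132097/8224
q_2 = 513 ≤ 875 < 8224 = q_3, so the answer is 8240/513.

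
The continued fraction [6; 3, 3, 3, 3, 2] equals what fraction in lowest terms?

1582/251

Fold from the inside: start with 2/1.
  3 + 1/2 = 7/2
  3 + 2/7 = 23/7
  3 + 7/23 = 76/23
  3 + 23/76 = 251/76
  6 + 76/251 = 1582/251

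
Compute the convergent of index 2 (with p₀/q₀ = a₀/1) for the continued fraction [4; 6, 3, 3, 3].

Using pₖ = aₖpₖ₋₁ + pₖ₋₂, qₖ = aₖqₖ₋₁ + qₖ₋₂ (with p₋₁=1, p₋₂=0, q₋₁=0, q₋₂=1):
  k=0: a=4, p=4, q=1
  k=1: a=6, p=25, q=6
  k=2: a=3, p=79, q=19

79/19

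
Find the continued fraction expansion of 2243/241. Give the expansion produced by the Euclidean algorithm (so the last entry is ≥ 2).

[9; 3, 3, 1, 8, 2]

2243 = 9·241 + 74
241 = 3·74 + 19
74 = 3·19 + 17
19 = 1·17 + 2
17 = 8·2 + 1
2 = 2·1 + 0  (stop)
So 2243/241 = [9; 3, 3, 1, 8, 2].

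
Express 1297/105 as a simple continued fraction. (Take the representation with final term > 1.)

[12; 2, 1, 5, 6]

1297 = 12×105 + 37
105 = 2×37 + 31
37 = 1×31 + 6
31 = 5×6 + 1
6 = 6×1 + 0  (stop)
So 1297/105 = [12; 2, 1, 5, 6].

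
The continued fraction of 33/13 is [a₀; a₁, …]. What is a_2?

33 = 2·13 + 7   →  a_0 = 2
13 = 1·7 + 6   →  a_1 = 1
7 = 1·6 + 1   →  a_2 = 1

1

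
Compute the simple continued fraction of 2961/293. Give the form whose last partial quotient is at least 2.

[10; 9, 2, 4, 1, 2]

2961 = 10*293 + 31
293 = 9*31 + 14
31 = 2*14 + 3
14 = 4*3 + 2
3 = 1*2 + 1
2 = 2*1 + 0  (stop)
So 2961/293 = [10; 9, 2, 4, 1, 2].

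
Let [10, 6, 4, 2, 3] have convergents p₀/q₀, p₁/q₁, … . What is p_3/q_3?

Using pₖ = aₖpₖ₋₁ + pₖ₋₂, qₖ = aₖqₖ₋₁ + qₖ₋₂ (with p₋₁=1, p₋₂=0, q₋₁=0, q₋₂=1):
  k=0: a=10, p=10, q=1
  k=1: a=6, p=61, q=6
  k=2: a=4, p=254, q=25
  k=3: a=2, p=569, q=56

569/56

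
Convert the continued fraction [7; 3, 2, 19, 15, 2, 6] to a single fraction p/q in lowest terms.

199854/27427

Fold from the inside: start with 6/1.
  2 + 1/6 = 13/6
  15 + 6/13 = 201/13
  19 + 13/201 = 3832/201
  2 + 201/3832 = 7865/3832
  3 + 3832/7865 = 27427/7865
  7 + 7865/27427 = 199854/27427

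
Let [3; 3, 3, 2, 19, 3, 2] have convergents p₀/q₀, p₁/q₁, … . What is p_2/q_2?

Using pₖ = aₖpₖ₋₁ + pₖ₋₂, qₖ = aₖqₖ₋₁ + qₖ₋₂ (with p₋₁=1, p₋₂=0, q₋₁=0, q₋₂=1):
  k=0: a=3, p=3, q=1
  k=1: a=3, p=10, q=3
  k=2: a=3, p=33, q=10

33/10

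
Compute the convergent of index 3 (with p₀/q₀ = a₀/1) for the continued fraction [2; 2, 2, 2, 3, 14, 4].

Using pₖ = aₖpₖ₋₁ + pₖ₋₂, qₖ = aₖqₖ₋₁ + qₖ₋₂ (with p₋₁=1, p₋₂=0, q₋₁=0, q₋₂=1):
  k=0: a=2, p=2, q=1
  k=1: a=2, p=5, q=2
  k=2: a=2, p=12, q=5
  k=3: a=2, p=29, q=12

29/12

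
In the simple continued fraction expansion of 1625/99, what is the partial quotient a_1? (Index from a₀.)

1625 = 16·99 + 41   →  a_0 = 16
99 = 2·41 + 17   →  a_1 = 2

2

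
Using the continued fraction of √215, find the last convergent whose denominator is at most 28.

44/3

√215 = [14; 1, 1, 1, 28, …] (period length 4).
Convergents:
  p_0/q_0 = 14/1
  p_1/q_1 = 15/1
  p_2/q_2 = 29/2
  p_3/q_3 = 44/3
  p_4/q_4 = 1261/86
q_3 = 3 ≤ 28 < 86 = q_4, so the answer is 44/3.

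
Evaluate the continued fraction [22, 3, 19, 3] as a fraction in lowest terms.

Fold from the inside: start with 3/1.
  19 + 1/3 = 58/3
  3 + 3/58 = 177/58
  22 + 58/177 = 3952/177

3952/177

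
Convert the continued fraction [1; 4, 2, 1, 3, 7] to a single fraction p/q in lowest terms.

Using pₖ = aₖpₖ₋₁ + pₖ₋₂ and qₖ = aₖqₖ₋₁ + qₖ₋₂:
  k=0: a=1, p=1, q=1
  k=1: a=4, p=5, q=4
  k=2: a=2, p=11, q=9
  k=3: a=1, p=16, q=13
  k=4: a=3, p=59, q=48
  k=5: a=7, p=429, q=349

429/349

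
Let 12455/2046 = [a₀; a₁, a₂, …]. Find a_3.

12455 = 6·2046 + 179   →  a_0 = 6
2046 = 11·179 + 77   →  a_1 = 11
179 = 2·77 + 25   →  a_2 = 2
77 = 3·25 + 2   →  a_3 = 3

3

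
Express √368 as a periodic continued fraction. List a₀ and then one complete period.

[19; 5, 2, 5, 38]

a₀ = ⌊√368⌋ = 19.
With m₀=0, d₀=1 and mₖ₊₁ = dₖaₖ − mₖ, dₖ₊₁ = (n − mₖ₊₁²)/dₖ, aₖ₊₁ = ⌊(a₀+mₖ₊₁)/dₖ₊₁⌋:
  k=1: m=19, d=7, a=5
  k=2: m=16, d=16, a=2
  k=3: m=16, d=7, a=5
  k=4: m=19, d=1, a=38
d=1 and a=2a₀=38 at k=4, so the next step gives (m, d) = (19, 7) again — its k=1 value — and the period has length 4.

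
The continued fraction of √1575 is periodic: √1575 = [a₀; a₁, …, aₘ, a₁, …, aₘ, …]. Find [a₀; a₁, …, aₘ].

a₀ = ⌊√1575⌋ = 39.
With m₀=0, d₀=1 and mₖ₊₁ = dₖaₖ − mₖ, dₖ₊₁ = (n − mₖ₊₁²)/dₖ, aₖ₊₁ = ⌊(a₀+mₖ₊₁)/dₖ₊₁⌋:
  k=1: m=39, d=54, a=1
  k=2: m=15, d=25, a=2
  k=3: m=35, d=14, a=5
  k=4: m=35, d=25, a=2
  k=5: m=15, d=54, a=1
  k=6: m=39, d=1, a=78
d=1 and a=2a₀=78 at k=6, so the next step gives (m, d) = (39, 54) again — its k=1 value — and the period has length 6.

[39; 1, 2, 5, 2, 1, 78]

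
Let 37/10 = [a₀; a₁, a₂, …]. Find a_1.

37 = 3·10 + 7   →  a_0 = 3
10 = 1·7 + 3   →  a_1 = 1

1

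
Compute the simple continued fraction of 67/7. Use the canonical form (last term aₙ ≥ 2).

67 = 9×7 + 4
7 = 1×4 + 3
4 = 1×3 + 1
3 = 3×1 + 0  (stop)
So 67/7 = [9; 1, 1, 3].

[9; 1, 1, 3]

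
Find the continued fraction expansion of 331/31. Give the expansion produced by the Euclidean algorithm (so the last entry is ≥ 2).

[10; 1, 2, 10]

331 = 10·31 + 21
31 = 1·21 + 10
21 = 2·10 + 1
10 = 10·1 + 0  (stop)
So 331/31 = [10; 1, 2, 10].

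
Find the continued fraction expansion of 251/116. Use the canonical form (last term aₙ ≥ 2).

[2; 6, 9, 2]

251 = 2*116 + 19
116 = 6*19 + 2
19 = 9*2 + 1
2 = 2*1 + 0  (stop)
So 251/116 = [2; 6, 9, 2].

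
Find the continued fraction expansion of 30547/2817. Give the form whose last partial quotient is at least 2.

[10; 1, 5, 2, 2, 17, 5]

30547 = 10×2817 + 2377
2817 = 1×2377 + 440
2377 = 5×440 + 177
440 = 2×177 + 86
177 = 2×86 + 5
86 = 17×5 + 1
5 = 5×1 + 0  (stop)
So 30547/2817 = [10; 1, 5, 2, 2, 17, 5].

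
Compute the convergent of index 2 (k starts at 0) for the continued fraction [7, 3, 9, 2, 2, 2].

Using pₖ = aₖpₖ₋₁ + pₖ₋₂, qₖ = aₖqₖ₋₁ + qₖ₋₂ (with p₋₁=1, p₋₂=0, q₋₁=0, q₋₂=1):
  k=0: a=7, p=7, q=1
  k=1: a=3, p=22, q=3
  k=2: a=9, p=205, q=28

205/28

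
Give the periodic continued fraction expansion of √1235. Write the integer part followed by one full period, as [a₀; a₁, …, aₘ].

a₀ = ⌊√1235⌋ = 35.

[35; 7, 70]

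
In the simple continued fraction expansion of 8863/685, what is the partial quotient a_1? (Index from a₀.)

8863 = 12·685 + 643   →  a_0 = 12
685 = 1·643 + 42   →  a_1 = 1

1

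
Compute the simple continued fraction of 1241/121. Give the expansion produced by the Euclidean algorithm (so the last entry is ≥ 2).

1241 = 10·121 + 31
121 = 3·31 + 28
31 = 1·28 + 3
28 = 9·3 + 1
3 = 3·1 + 0  (stop)
So 1241/121 = [10; 3, 1, 9, 3].

[10; 3, 1, 9, 3]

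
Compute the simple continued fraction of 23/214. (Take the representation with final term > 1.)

[0; 9, 3, 3, 2]

23 = 0·214 + 23
214 = 9·23 + 7
23 = 3·7 + 2
7 = 3·2 + 1
2 = 2·1 + 0  (stop)
So 23/214 = [0; 9, 3, 3, 2].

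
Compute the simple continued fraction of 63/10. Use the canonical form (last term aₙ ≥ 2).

[6; 3, 3]

63 = 6·10 + 3
10 = 3·3 + 1
3 = 3·1 + 0  (stop)
So 63/10 = [6; 3, 3].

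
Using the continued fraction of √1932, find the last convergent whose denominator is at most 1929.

√1932 = [43; 1, 20, 1, 86, …] (period length 4).
Convergents:
  p_0/q_0 = 43/1
  p_1/q_1 = 44/1
  p_2/q_2 = 923/21
  p_3/q_3 = 967/22
  p_4/q_4 = 84085/1913
  p_5/q_5 = 85052/1935
q_4 = 1913 ≤ 1929 < 1935 = q_5, so the answer is 84085/1913.

84085/1913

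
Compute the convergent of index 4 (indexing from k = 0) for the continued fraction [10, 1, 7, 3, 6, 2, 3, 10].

Using pₖ = aₖpₖ₋₁ + pₖ₋₂, qₖ = aₖqₖ₋₁ + qₖ₋₂ (with p₋₁=1, p₋₂=0, q₋₁=0, q₋₂=1):
  k=0: a=10, p=10, q=1
  k=1: a=1, p=11, q=1
  k=2: a=7, p=87, q=8
  k=3: a=3, p=272, q=25
  k=4: a=6, p=1719, q=158

1719/158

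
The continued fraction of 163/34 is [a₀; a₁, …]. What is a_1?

1

163 = 4·34 + 27   →  a_0 = 4
34 = 1·27 + 7   →  a_1 = 1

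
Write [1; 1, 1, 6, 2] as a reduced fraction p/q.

Using pₖ = aₖpₖ₋₁ + pₖ₋₂ and qₖ = aₖqₖ₋₁ + qₖ₋₂:
  k=0: a=1, p=1, q=1
  k=1: a=1, p=2, q=1
  k=2: a=1, p=3, q=2
  k=3: a=6, p=20, q=13
  k=4: a=2, p=43, q=28

43/28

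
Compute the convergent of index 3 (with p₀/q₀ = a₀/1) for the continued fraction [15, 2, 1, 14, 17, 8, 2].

Using pₖ = aₖpₖ₋₁ + pₖ₋₂, qₖ = aₖqₖ₋₁ + qₖ₋₂ (with p₋₁=1, p₋₂=0, q₋₁=0, q₋₂=1):
  k=0: a=15, p=15, q=1
  k=1: a=2, p=31, q=2
  k=2: a=1, p=46, q=3
  k=3: a=14, p=675, q=44

675/44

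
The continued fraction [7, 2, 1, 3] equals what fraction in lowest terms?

Fold from the inside: start with 3/1.
  1 + 1/3 = 4/3
  2 + 3/4 = 11/4
  7 + 4/11 = 81/11

81/11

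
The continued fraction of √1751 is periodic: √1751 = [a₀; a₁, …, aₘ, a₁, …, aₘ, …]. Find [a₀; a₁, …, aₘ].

[41; 1, 5, 2, 4, 2, 5, 1, 82]

a₀ = ⌊√1751⌋ = 41.
With m₀=0, d₀=1 and mₖ₊₁ = dₖaₖ − mₖ, dₖ₊₁ = (n − mₖ₊₁²)/dₖ, aₖ₊₁ = ⌊(a₀+mₖ₊₁)/dₖ₊₁⌋:
  k=1: m=41, d=70, a=1
  k=2: m=29, d=13, a=5
  k=3: m=36, d=35, a=2
  k=4: m=34, d=17, a=4
  k=5: m=34, d=35, a=2
  k=6: m=36, d=13, a=5
  k=7: m=29, d=70, a=1
  k=8: m=41, d=1, a=82
d=1 and a=2a₀=82 at k=8, so the next step gives (m, d) = (41, 70) again — its k=1 value — and the period has length 8.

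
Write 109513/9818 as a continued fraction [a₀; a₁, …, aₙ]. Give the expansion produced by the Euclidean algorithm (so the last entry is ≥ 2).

109513 = 11×9818 + 1515
9818 = 6×1515 + 728
1515 = 2×728 + 59
728 = 12×59 + 20
59 = 2×20 + 19
20 = 1×19 + 1
19 = 19×1 + 0  (stop)
So 109513/9818 = [11; 6, 2, 12, 2, 1, 19].

[11; 6, 2, 12, 2, 1, 19]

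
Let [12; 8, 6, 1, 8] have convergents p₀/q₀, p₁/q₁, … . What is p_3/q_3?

Using pₖ = aₖpₖ₋₁ + pₖ₋₂, qₖ = aₖqₖ₋₁ + qₖ₋₂ (with p₋₁=1, p₋₂=0, q₋₁=0, q₋₂=1):
  k=0: a=12, p=12, q=1
  k=1: a=8, p=97, q=8
  k=2: a=6, p=594, q=49
  k=3: a=1, p=691, q=57

691/57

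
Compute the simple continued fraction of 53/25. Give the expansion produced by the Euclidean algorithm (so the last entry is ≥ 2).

53 = 2*25 + 3
25 = 8*3 + 1
3 = 3*1 + 0  (stop)
So 53/25 = [2; 8, 3].

[2; 8, 3]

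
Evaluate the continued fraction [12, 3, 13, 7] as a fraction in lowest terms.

3488/283

Using pₖ = aₖpₖ₋₁ + pₖ₋₂ and qₖ = aₖqₖ₋₁ + qₖ₋₂:
  k=0: a=12, p=12, q=1
  k=1: a=3, p=37, q=3
  k=2: a=13, p=493, q=40
  k=3: a=7, p=3488, q=283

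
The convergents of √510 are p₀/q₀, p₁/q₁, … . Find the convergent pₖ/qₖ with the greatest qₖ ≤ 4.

√510 = [22; 1, 1, 2, 1, 1, 44, …] (period length 6).
Convergents:
  p_0/q_0 = 22/1
  p_1/q_1 = 23/1
  p_2/q_2 = 45/2
  p_3/q_3 = 113/5
q_2 = 2 ≤ 4 < 5 = q_3, so the answer is 45/2.

45/2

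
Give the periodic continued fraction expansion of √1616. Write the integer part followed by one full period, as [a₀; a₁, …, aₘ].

[40; 5, 80]

a₀ = ⌊√1616⌋ = 40.
With m₀=0, d₀=1 and mₖ₊₁ = dₖaₖ − mₖ, dₖ₊₁ = (n − mₖ₊₁²)/dₖ, aₖ₊₁ = ⌊(a₀+mₖ₊₁)/dₖ₊₁⌋:
  k=1: m=40, d=16, a=5
  k=2: m=40, d=1, a=80
d=1 and a=2a₀=80 at k=2, so the next step gives (m, d) = (40, 16) again — its k=1 value — and the period has length 2.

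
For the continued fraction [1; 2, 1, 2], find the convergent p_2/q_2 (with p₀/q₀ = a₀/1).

4/3

Using pₖ = aₖpₖ₋₁ + pₖ₋₂, qₖ = aₖqₖ₋₁ + qₖ₋₂ (with p₋₁=1, p₋₂=0, q₋₁=0, q₋₂=1):
  k=0: a=1, p=1, q=1
  k=1: a=2, p=3, q=2
  k=2: a=1, p=4, q=3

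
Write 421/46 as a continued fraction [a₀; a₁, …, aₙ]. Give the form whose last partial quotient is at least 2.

421 = 9·46 + 7
46 = 6·7 + 4
7 = 1·4 + 3
4 = 1·3 + 1
3 = 3·1 + 0  (stop)
So 421/46 = [9; 6, 1, 1, 3].

[9; 6, 1, 1, 3]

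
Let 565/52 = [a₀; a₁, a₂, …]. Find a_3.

565 = 10·52 + 45   →  a_0 = 10
52 = 1·45 + 7   →  a_1 = 1
45 = 6·7 + 3   →  a_2 = 6
7 = 2·3 + 1   →  a_3 = 2

2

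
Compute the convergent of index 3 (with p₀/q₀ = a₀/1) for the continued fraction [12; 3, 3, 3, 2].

Using pₖ = aₖpₖ₋₁ + pₖ₋₂, qₖ = aₖqₖ₋₁ + qₖ₋₂ (with p₋₁=1, p₋₂=0, q₋₁=0, q₋₂=1):
  k=0: a=12, p=12, q=1
  k=1: a=3, p=37, q=3
  k=2: a=3, p=123, q=10
  k=3: a=3, p=406, q=33

406/33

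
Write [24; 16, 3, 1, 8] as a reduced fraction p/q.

Fold from the inside: start with 8/1.
  1 + 1/8 = 9/8
  3 + 8/9 = 35/9
  16 + 9/35 = 569/35
  24 + 35/569 = 13691/569

13691/569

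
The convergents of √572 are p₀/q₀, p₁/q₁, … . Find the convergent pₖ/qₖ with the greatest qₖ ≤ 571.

√572 = [23; 1, 10, 1, 46, …] (period length 4).
Convergents:
  p_0/q_0 = 23/1
  p_1/q_1 = 24/1
  p_2/q_2 = 263/11
  p_3/q_3 = 287/12
  p_4/q_4 = 13465/563
  p_5/q_5 = 13752/575
q_4 = 563 ≤ 571 < 575 = q_5, so the answer is 13465/563.

13465/563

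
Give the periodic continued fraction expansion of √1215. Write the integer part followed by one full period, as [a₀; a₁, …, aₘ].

[34; 1, 5, 1, 68]

a₀ = ⌊√1215⌋ = 34.
With m₀=0, d₀=1 and mₖ₊₁ = dₖaₖ − mₖ, dₖ₊₁ = (n − mₖ₊₁²)/dₖ, aₖ₊₁ = ⌊(a₀+mₖ₊₁)/dₖ₊₁⌋:
  k=1: m=34, d=59, a=1
  k=2: m=25, d=10, a=5
  k=3: m=25, d=59, a=1
  k=4: m=34, d=1, a=68
d=1 and a=2a₀=68 at k=4, so the next step gives (m, d) = (34, 59) again — its k=1 value — and the period has length 4.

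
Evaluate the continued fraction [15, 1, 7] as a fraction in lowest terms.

127/8

Fold from the inside: start with 7/1.
  1 + 1/7 = 8/7
  15 + 7/8 = 127/8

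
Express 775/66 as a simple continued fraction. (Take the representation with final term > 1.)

[11; 1, 2, 1, 7, 2]

775 = 11·66 + 49
66 = 1·49 + 17
49 = 2·17 + 15
17 = 1·15 + 2
15 = 7·2 + 1
2 = 2·1 + 0  (stop)
So 775/66 = [11; 1, 2, 1, 7, 2].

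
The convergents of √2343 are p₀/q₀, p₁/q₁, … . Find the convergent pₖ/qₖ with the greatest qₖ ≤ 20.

242/5

√2343 = [48; 2, 2, 8, 2, 2, 96, …] (period length 6).
Convergents:
  p_0/q_0 = 48/1
  p_1/q_1 = 97/2
  p_2/q_2 = 242/5
  p_3/q_3 = 2033/42
q_2 = 5 ≤ 20 < 42 = q_3, so the answer is 242/5.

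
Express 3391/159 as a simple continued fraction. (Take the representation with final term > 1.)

3391 = 21·159 + 52
159 = 3·52 + 3
52 = 17·3 + 1
3 = 3·1 + 0  (stop)
So 3391/159 = [21; 3, 17, 3].

[21; 3, 17, 3]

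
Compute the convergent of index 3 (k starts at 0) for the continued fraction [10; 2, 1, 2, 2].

Using pₖ = aₖpₖ₋₁ + pₖ₋₂, qₖ = aₖqₖ₋₁ + qₖ₋₂ (with p₋₁=1, p₋₂=0, q₋₁=0, q₋₂=1):
  k=0: a=10, p=10, q=1
  k=1: a=2, p=21, q=2
  k=2: a=1, p=31, q=3
  k=3: a=2, p=83, q=8

83/8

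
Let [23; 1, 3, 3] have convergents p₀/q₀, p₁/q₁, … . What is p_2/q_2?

Using pₖ = aₖpₖ₋₁ + pₖ₋₂, qₖ = aₖqₖ₋₁ + qₖ₋₂ (with p₋₁=1, p₋₂=0, q₋₁=0, q₋₂=1):
  k=0: a=23, p=23, q=1
  k=1: a=1, p=24, q=1
  k=2: a=3, p=95, q=4

95/4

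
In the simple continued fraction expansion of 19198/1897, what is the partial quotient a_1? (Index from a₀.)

8

19198 = 10·1897 + 228   →  a_0 = 10
1897 = 8·228 + 73   →  a_1 = 8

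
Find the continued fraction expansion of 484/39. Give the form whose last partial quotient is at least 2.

[12; 2, 2, 3, 2]

484 = 12·39 + 16
39 = 2·16 + 7
16 = 2·7 + 2
7 = 3·2 + 1
2 = 2·1 + 0  (stop)
So 484/39 = [12; 2, 2, 3, 2].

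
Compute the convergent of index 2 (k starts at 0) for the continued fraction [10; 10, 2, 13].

212/21

Using pₖ = aₖpₖ₋₁ + pₖ₋₂, qₖ = aₖqₖ₋₁ + qₖ₋₂ (with p₋₁=1, p₋₂=0, q₋₁=0, q₋₂=1):
  k=0: a=10, p=10, q=1
  k=1: a=10, p=101, q=10
  k=2: a=2, p=212, q=21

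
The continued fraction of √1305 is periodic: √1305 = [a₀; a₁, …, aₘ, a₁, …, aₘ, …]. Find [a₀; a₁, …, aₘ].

a₀ = ⌊√1305⌋ = 36.
With m₀=0, d₀=1 and mₖ₊₁ = dₖaₖ − mₖ, dₖ₊₁ = (n − mₖ₊₁²)/dₖ, aₖ₊₁ = ⌊(a₀+mₖ₊₁)/dₖ₊₁⌋:
  k=1: m=36, d=9, a=8
  k=2: m=36, d=1, a=72
d=1 and a=2a₀=72 at k=2, so the next step gives (m, d) = (36, 9) again — its k=1 value — and the period has length 2.

[36; 8, 72]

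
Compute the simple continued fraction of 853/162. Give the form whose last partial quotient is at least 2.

[5; 3, 1, 3, 3, 3]

853 = 5×162 + 43
162 = 3×43 + 33
43 = 1×33 + 10
33 = 3×10 + 3
10 = 3×3 + 1
3 = 3×1 + 0  (stop)
So 853/162 = [5; 3, 1, 3, 3, 3].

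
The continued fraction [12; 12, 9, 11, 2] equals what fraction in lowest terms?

30581/2531

Fold from the inside: start with 2/1.
  11 + 1/2 = 23/2
  9 + 2/23 = 209/23
  12 + 23/209 = 2531/209
  12 + 209/2531 = 30581/2531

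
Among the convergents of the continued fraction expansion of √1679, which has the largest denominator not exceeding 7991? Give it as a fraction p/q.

√1679 = [40; 1, 39, 1, 80, …] (period length 4).
Convergents:
  p_0/q_0 = 40/1
  p_1/q_1 = 41/1
  p_2/q_2 = 1639/40
  p_3/q_3 = 1680/41
  p_4/q_4 = 136039/3320
  p_5/q_5 = 137719/3361
  p_6/q_6 = 5507080/134399
q_5 = 3361 ≤ 7991 < 134399 = q_6, so the answer is 137719/3361.

137719/3361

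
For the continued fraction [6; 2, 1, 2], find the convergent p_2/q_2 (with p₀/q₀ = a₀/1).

19/3

Using pₖ = aₖpₖ₋₁ + pₖ₋₂, qₖ = aₖqₖ₋₁ + qₖ₋₂ (with p₋₁=1, p₋₂=0, q₋₁=0, q₋₂=1):
  k=0: a=6, p=6, q=1
  k=1: a=2, p=13, q=2
  k=2: a=1, p=19, q=3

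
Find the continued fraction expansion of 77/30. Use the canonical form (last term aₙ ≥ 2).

77 = 2*30 + 17
30 = 1*17 + 13
17 = 1*13 + 4
13 = 3*4 + 1
4 = 4*1 + 0  (stop)
So 77/30 = [2; 1, 1, 3, 4].

[2; 1, 1, 3, 4]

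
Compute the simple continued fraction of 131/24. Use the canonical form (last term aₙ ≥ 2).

[5; 2, 5, 2]

131 = 5*24 + 11
24 = 2*11 + 2
11 = 5*2 + 1
2 = 2*1 + 0  (stop)
So 131/24 = [5; 2, 5, 2].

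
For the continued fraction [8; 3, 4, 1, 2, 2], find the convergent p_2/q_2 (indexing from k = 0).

108/13

Using pₖ = aₖpₖ₋₁ + pₖ₋₂, qₖ = aₖqₖ₋₁ + qₖ₋₂ (with p₋₁=1, p₋₂=0, q₋₁=0, q₋₂=1):
  k=0: a=8, p=8, q=1
  k=1: a=3, p=25, q=3
  k=2: a=4, p=108, q=13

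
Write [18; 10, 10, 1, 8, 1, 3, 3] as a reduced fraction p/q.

252790/13967

Using pₖ = aₖpₖ₋₁ + pₖ₋₂ and qₖ = aₖqₖ₋₁ + qₖ₋₂:
  k=0: a=18, p=18, q=1
  k=1: a=10, p=181, q=10
  k=2: a=10, p=1828, q=101
  k=3: a=1, p=2009, q=111
  k=4: a=8, p=17900, q=989
  k=5: a=1, p=19909, q=1100
  k=6: a=3, p=77627, q=4289
  k=7: a=3, p=252790, q=13967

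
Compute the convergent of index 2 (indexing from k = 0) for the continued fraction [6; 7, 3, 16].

Using pₖ = aₖpₖ₋₁ + pₖ₋₂, qₖ = aₖqₖ₋₁ + qₖ₋₂ (with p₋₁=1, p₋₂=0, q₋₁=0, q₋₂=1):
  k=0: a=6, p=6, q=1
  k=1: a=7, p=43, q=7
  k=2: a=3, p=135, q=22

135/22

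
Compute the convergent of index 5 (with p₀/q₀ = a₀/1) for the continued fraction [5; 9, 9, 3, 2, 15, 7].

Using pₖ = aₖpₖ₋₁ + pₖ₋₂, qₖ = aₖqₖ₋₁ + qₖ₋₂ (with p₋₁=1, p₋₂=0, q₋₁=0, q₋₂=1):
  k=0: a=5, p=5, q=1
  k=1: a=9, p=46, q=9
  k=2: a=9, p=419, q=82
  k=3: a=3, p=1303, q=255
  k=4: a=2, p=3025, q=592
  k=5: a=15, p=46678, q=9135

46678/9135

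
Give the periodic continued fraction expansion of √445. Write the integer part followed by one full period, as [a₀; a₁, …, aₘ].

[21; 10, 1, 1, 10, 42]

a₀ = ⌊√445⌋ = 21.
With m₀=0, d₀=1 and mₖ₊₁ = dₖaₖ − mₖ, dₖ₊₁ = (n − mₖ₊₁²)/dₖ, aₖ₊₁ = ⌊(a₀+mₖ₊₁)/dₖ₊₁⌋:
  k=1: m=21, d=4, a=10
  k=2: m=19, d=21, a=1
  k=3: m=2, d=21, a=1
  k=4: m=19, d=4, a=10
  k=5: m=21, d=1, a=42
d=1 and a=2a₀=42 at k=5, so the next step gives (m, d) = (21, 4) again — its k=1 value — and the period has length 5.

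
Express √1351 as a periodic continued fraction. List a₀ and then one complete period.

[36; 1, 3, 10, 3, 1, 72]

a₀ = ⌊√1351⌋ = 36.
With m₀=0, d₀=1 and mₖ₊₁ = dₖaₖ − mₖ, dₖ₊₁ = (n − mₖ₊₁²)/dₖ, aₖ₊₁ = ⌊(a₀+mₖ₊₁)/dₖ₊₁⌋:
  k=1: m=36, d=55, a=1
  k=2: m=19, d=18, a=3
  k=3: m=35, d=7, a=10
  k=4: m=35, d=18, a=3
  k=5: m=19, d=55, a=1
  k=6: m=36, d=1, a=72
d=1 and a=2a₀=72 at k=6, so the next step gives (m, d) = (36, 55) again — its k=1 value — and the period has length 6.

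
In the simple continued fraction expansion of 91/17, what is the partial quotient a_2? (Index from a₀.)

91 = 5·17 + 6   →  a_0 = 5
17 = 2·6 + 5   →  a_1 = 2
6 = 1·5 + 1   →  a_2 = 1

1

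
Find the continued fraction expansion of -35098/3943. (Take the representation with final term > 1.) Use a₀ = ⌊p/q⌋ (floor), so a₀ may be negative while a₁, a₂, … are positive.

-35098 = -9·3943 + 389
3943 = 10·389 + 53
389 = 7·53 + 18
53 = 2·18 + 17
18 = 1·17 + 1
17 = 17·1 + 0  (stop)
So -35098/3943 = [-9; 10, 7, 2, 1, 17].

[-9; 10, 7, 2, 1, 17]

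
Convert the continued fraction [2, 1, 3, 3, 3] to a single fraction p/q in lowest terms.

Fold from the inside: start with 3/1.
  3 + 1/3 = 10/3
  3 + 3/10 = 33/10
  1 + 10/33 = 43/33
  2 + 33/43 = 119/43

119/43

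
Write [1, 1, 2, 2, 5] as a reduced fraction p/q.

65/38

Using pₖ = aₖpₖ₋₁ + pₖ₋₂ and qₖ = aₖqₖ₋₁ + qₖ₋₂:
  k=0: a=1, p=1, q=1
  k=1: a=1, p=2, q=1
  k=2: a=2, p=5, q=3
  k=3: a=2, p=12, q=7
  k=4: a=5, p=65, q=38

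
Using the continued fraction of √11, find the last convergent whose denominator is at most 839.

1257/379

√11 = [3; 3, 6, …] (period length 2).
Convergents:
  p_0/q_0 = 3/1
  p_1/q_1 = 10/3
  p_2/q_2 = 63/19
  p_3/q_3 = 199/60
  p_4/q_4 = 1257/379
  p_5/q_5 = 3970/1197
q_4 = 379 ≤ 839 < 1197 = q_5, so the answer is 1257/379.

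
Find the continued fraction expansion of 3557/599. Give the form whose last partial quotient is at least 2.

3557 = 5×599 + 562
599 = 1×562 + 37
562 = 15×37 + 7
37 = 5×7 + 2
7 = 3×2 + 1
2 = 2×1 + 0  (stop)
So 3557/599 = [5; 1, 15, 5, 3, 2].

[5; 1, 15, 5, 3, 2]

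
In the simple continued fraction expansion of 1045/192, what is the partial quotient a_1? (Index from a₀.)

2

1045 = 5·192 + 85   →  a_0 = 5
192 = 2·85 + 22   →  a_1 = 2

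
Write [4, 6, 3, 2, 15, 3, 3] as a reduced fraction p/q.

Fold from the inside: start with 3/1.
  3 + 1/3 = 10/3
  15 + 3/10 = 153/10
  2 + 10/153 = 316/153
  3 + 153/316 = 1101/316
  6 + 316/1101 = 6922/1101
  4 + 1101/6922 = 28789/6922

28789/6922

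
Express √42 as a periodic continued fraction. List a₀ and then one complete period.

a₀ = ⌊√42⌋ = 6.
With m₀=0, d₀=1 and mₖ₊₁ = dₖaₖ − mₖ, dₖ₊₁ = (n − mₖ₊₁²)/dₖ, aₖ₊₁ = ⌊(a₀+mₖ₊₁)/dₖ₊₁⌋:
  k=1: m=6, d=6, a=2
  k=2: m=6, d=1, a=12
d=1 and a=2a₀=12 at k=2, so the next step gives (m, d) = (6, 6) again — its k=1 value — and the period has length 2.

[6; 2, 12]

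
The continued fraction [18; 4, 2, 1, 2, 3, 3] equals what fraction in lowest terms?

Fold from the inside: start with 3/1.
  3 + 1/3 = 10/3
  2 + 3/10 = 23/10
  1 + 10/23 = 33/23
  2 + 23/33 = 89/33
  4 + 33/89 = 389/89
  18 + 89/389 = 7091/389

7091/389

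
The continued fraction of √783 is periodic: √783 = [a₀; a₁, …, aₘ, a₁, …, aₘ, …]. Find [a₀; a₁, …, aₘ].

[27; 1, 54]

a₀ = ⌊√783⌋ = 27.
With m₀=0, d₀=1 and mₖ₊₁ = dₖaₖ − mₖ, dₖ₊₁ = (n − mₖ₊₁²)/dₖ, aₖ₊₁ = ⌊(a₀+mₖ₊₁)/dₖ₊₁⌋:
  k=1: m=27, d=54, a=1
  k=2: m=27, d=1, a=54
d=1 and a=2a₀=54 at k=2, so the next step gives (m, d) = (27, 54) again — its k=1 value — and the period has length 2.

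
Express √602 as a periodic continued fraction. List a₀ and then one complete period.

a₀ = ⌊√602⌋ = 24.
With m₀=0, d₀=1 and mₖ₊₁ = dₖaₖ − mₖ, dₖ₊₁ = (n − mₖ₊₁²)/dₖ, aₖ₊₁ = ⌊(a₀+mₖ₊₁)/dₖ₊₁⌋:
  k=1: m=24, d=26, a=1
  k=2: m=2, d=23, a=1
  k=3: m=21, d=7, a=6
  k=4: m=21, d=23, a=1
  k=5: m=2, d=26, a=1
  k=6: m=24, d=1, a=48
d=1 and a=2a₀=48 at k=6, so the next step gives (m, d) = (24, 26) again — its k=1 value — and the period has length 6.

[24; 1, 1, 6, 1, 1, 48]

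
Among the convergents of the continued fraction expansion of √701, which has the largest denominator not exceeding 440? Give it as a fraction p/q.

√701 = [26; 2, 10, 10, 2, 52, …] (period length 5).
Convergents:
  p_0/q_0 = 26/1
  p_1/q_1 = 53/2
  p_2/q_2 = 556/21
  p_3/q_3 = 5613/212
  p_4/q_4 = 11782/445
q_3 = 212 ≤ 440 < 445 = q_4, so the answer is 5613/212.

5613/212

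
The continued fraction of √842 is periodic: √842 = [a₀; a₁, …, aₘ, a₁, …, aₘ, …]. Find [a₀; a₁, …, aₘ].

[29; 58]

a₀ = ⌊√842⌋ = 29.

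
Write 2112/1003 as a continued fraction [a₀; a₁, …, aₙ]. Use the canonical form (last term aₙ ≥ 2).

[2; 9, 2, 6, 8]

2112 = 2×1003 + 106
1003 = 9×106 + 49
106 = 2×49 + 8
49 = 6×8 + 1
8 = 8×1 + 0  (stop)
So 2112/1003 = [2; 9, 2, 6, 8].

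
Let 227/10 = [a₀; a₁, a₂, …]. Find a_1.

227 = 22·10 + 7   →  a_0 = 22
10 = 1·7 + 3   →  a_1 = 1

1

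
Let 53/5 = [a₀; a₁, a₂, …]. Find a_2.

53 = 10·5 + 3   →  a_0 = 10
5 = 1·3 + 2   →  a_1 = 1
3 = 1·2 + 1   →  a_2 = 1

1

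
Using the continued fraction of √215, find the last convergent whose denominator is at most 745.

√215 = [14; 1, 1, 1, 28, …] (period length 4).
Convergents:
  p_0/q_0 = 14/1
  p_1/q_1 = 15/1
  p_2/q_2 = 29/2
  p_3/q_3 = 44/3
  p_4/q_4 = 1261/86
  p_5/q_5 = 1305/89
  p_6/q_6 = 2566/175
  p_7/q_7 = 3871/264
  p_8/q_8 = 110954/7567
q_7 = 264 ≤ 745 < 7567 = q_8, so the answer is 3871/264.

3871/264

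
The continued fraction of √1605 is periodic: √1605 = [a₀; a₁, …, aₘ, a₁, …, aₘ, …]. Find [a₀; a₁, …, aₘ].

[40; 16, 80]

a₀ = ⌊√1605⌋ = 40.
With m₀=0, d₀=1 and mₖ₊₁ = dₖaₖ − mₖ, dₖ₊₁ = (n − mₖ₊₁²)/dₖ, aₖ₊₁ = ⌊(a₀+mₖ₊₁)/dₖ₊₁⌋:
  k=1: m=40, d=5, a=16
  k=2: m=40, d=1, a=80
d=1 and a=2a₀=80 at k=2, so the next step gives (m, d) = (40, 5) again — its k=1 value — and the period has length 2.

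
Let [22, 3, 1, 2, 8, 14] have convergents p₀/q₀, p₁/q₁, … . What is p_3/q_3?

Using pₖ = aₖpₖ₋₁ + pₖ₋₂, qₖ = aₖqₖ₋₁ + qₖ₋₂ (with p₋₁=1, p₋₂=0, q₋₁=0, q₋₂=1):
  k=0: a=22, p=22, q=1
  k=1: a=3, p=67, q=3
  k=2: a=1, p=89, q=4
  k=3: a=2, p=245, q=11

245/11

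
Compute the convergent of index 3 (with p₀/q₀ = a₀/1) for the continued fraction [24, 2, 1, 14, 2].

1071/44

Using pₖ = aₖpₖ₋₁ + pₖ₋₂, qₖ = aₖqₖ₋₁ + qₖ₋₂ (with p₋₁=1, p₋₂=0, q₋₁=0, q₋₂=1):
  k=0: a=24, p=24, q=1
  k=1: a=2, p=49, q=2
  k=2: a=1, p=73, q=3
  k=3: a=14, p=1071, q=44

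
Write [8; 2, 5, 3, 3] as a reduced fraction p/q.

981/116

Using pₖ = aₖpₖ₋₁ + pₖ₋₂ and qₖ = aₖqₖ₋₁ + qₖ₋₂:
  k=0: a=8, p=8, q=1
  k=1: a=2, p=17, q=2
  k=2: a=5, p=93, q=11
  k=3: a=3, p=296, q=35
  k=4: a=3, p=981, q=116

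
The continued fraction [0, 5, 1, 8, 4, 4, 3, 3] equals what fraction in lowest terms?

Fold from the inside: start with 3/1.
  3 + 1/3 = 10/3
  4 + 3/10 = 43/10
  4 + 10/43 = 182/43
  8 + 43/182 = 1499/182
  1 + 182/1499 = 1681/1499
  5 + 1499/1681 = 9904/1681
  0 + 1681/9904 = 1681/9904

1681/9904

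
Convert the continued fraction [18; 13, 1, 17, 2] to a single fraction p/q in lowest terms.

Fold from the inside: start with 2/1.
  17 + 1/2 = 35/2
  1 + 2/35 = 37/35
  13 + 35/37 = 516/37
  18 + 37/516 = 9325/516

9325/516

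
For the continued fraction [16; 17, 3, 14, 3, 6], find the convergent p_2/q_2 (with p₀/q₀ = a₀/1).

Using pₖ = aₖpₖ₋₁ + pₖ₋₂, qₖ = aₖqₖ₋₁ + qₖ₋₂ (with p₋₁=1, p₋₂=0, q₋₁=0, q₋₂=1):
  k=0: a=16, p=16, q=1
  k=1: a=17, p=273, q=17
  k=2: a=3, p=835, q=52

835/52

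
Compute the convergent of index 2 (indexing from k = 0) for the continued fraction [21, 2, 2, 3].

Using pₖ = aₖpₖ₋₁ + pₖ₋₂, qₖ = aₖqₖ₋₁ + qₖ₋₂ (with p₋₁=1, p₋₂=0, q₋₁=0, q₋₂=1):
  k=0: a=21, p=21, q=1
  k=1: a=2, p=43, q=2
  k=2: a=2, p=107, q=5

107/5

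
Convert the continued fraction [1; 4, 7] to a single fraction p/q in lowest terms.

Using pₖ = aₖpₖ₋₁ + pₖ₋₂ and qₖ = aₖqₖ₋₁ + qₖ₋₂:
  k=0: a=1, p=1, q=1
  k=1: a=4, p=5, q=4
  k=2: a=7, p=36, q=29

36/29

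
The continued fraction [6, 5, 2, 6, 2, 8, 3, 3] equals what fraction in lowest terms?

82908/13409

Using pₖ = aₖpₖ₋₁ + pₖ₋₂ and qₖ = aₖqₖ₋₁ + qₖ₋₂:
  k=0: a=6, p=6, q=1
  k=1: a=5, p=31, q=5
  k=2: a=2, p=68, q=11
  k=3: a=6, p=439, q=71
  k=4: a=2, p=946, q=153
  k=5: a=8, p=8007, q=1295
  k=6: a=3, p=24967, q=4038
  k=7: a=3, p=82908, q=13409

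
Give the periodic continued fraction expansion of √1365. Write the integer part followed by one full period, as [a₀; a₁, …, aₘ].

[36; 1, 17, 2, 17, 1, 72]

a₀ = ⌊√1365⌋ = 36.
With m₀=0, d₀=1 and mₖ₊₁ = dₖaₖ − mₖ, dₖ₊₁ = (n − mₖ₊₁²)/dₖ, aₖ₊₁ = ⌊(a₀+mₖ₊₁)/dₖ₊₁⌋:
  k=1: m=36, d=69, a=1
  k=2: m=33, d=4, a=17
  k=3: m=35, d=35, a=2
  k=4: m=35, d=4, a=17
  k=5: m=33, d=69, a=1
  k=6: m=36, d=1, a=72
d=1 and a=2a₀=72 at k=6, so the next step gives (m, d) = (36, 69) again — its k=1 value — and the period has length 6.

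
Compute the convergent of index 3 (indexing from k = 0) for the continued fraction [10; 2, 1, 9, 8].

300/29

Using pₖ = aₖpₖ₋₁ + pₖ₋₂, qₖ = aₖqₖ₋₁ + qₖ₋₂ (with p₋₁=1, p₋₂=0, q₋₁=0, q₋₂=1):
  k=0: a=10, p=10, q=1
  k=1: a=2, p=21, q=2
  k=2: a=1, p=31, q=3
  k=3: a=9, p=300, q=29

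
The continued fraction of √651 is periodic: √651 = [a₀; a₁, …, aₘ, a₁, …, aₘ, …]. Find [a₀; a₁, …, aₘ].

[25; 1, 1, 16, 1, 1, 50]

a₀ = ⌊√651⌋ = 25.
With m₀=0, d₀=1 and mₖ₊₁ = dₖaₖ − mₖ, dₖ₊₁ = (n − mₖ₊₁²)/dₖ, aₖ₊₁ = ⌊(a₀+mₖ₊₁)/dₖ₊₁⌋:
  k=1: m=25, d=26, a=1
  k=2: m=1, d=25, a=1
  k=3: m=24, d=3, a=16
  k=4: m=24, d=25, a=1
  k=5: m=1, d=26, a=1
  k=6: m=25, d=1, a=50
d=1 and a=2a₀=50 at k=6, so the next step gives (m, d) = (25, 26) again — its k=1 value — and the period has length 6.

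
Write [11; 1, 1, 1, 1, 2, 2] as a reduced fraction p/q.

360/31

Fold from the inside: start with 2/1.
  2 + 1/2 = 5/2
  1 + 2/5 = 7/5
  1 + 5/7 = 12/7
  1 + 7/12 = 19/12
  1 + 12/19 = 31/19
  11 + 19/31 = 360/31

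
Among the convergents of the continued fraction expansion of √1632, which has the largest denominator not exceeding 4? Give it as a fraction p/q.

121/3

√1632 = [40; 2, 1, 1, 19, 1, 1, 2, 80, …] (period length 8).
Convergents:
  p_0/q_0 = 40/1
  p_1/q_1 = 81/2
  p_2/q_2 = 121/3
  p_3/q_3 = 202/5
q_2 = 3 ≤ 4 < 5 = q_3, so the answer is 121/3.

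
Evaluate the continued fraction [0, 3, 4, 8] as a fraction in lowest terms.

33/107

Fold from the inside: start with 8/1.
  4 + 1/8 = 33/8
  3 + 8/33 = 107/33
  0 + 33/107 = 33/107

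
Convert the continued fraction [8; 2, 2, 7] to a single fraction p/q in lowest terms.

Using pₖ = aₖpₖ₋₁ + pₖ₋₂ and qₖ = aₖqₖ₋₁ + qₖ₋₂:
  k=0: a=8, p=8, q=1
  k=1: a=2, p=17, q=2
  k=2: a=2, p=42, q=5
  k=3: a=7, p=311, q=37

311/37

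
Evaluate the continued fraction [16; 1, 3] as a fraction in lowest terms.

67/4

Using pₖ = aₖpₖ₋₁ + pₖ₋₂ and qₖ = aₖqₖ₋₁ + qₖ₋₂:
  k=0: a=16, p=16, q=1
  k=1: a=1, p=17, q=1
  k=2: a=3, p=67, q=4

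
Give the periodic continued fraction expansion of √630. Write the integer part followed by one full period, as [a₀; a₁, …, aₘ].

a₀ = ⌊√630⌋ = 25.
With m₀=0, d₀=1 and mₖ₊₁ = dₖaₖ − mₖ, dₖ₊₁ = (n − mₖ₊₁²)/dₖ, aₖ₊₁ = ⌊(a₀+mₖ₊₁)/dₖ₊₁⌋:
  k=1: m=25, d=5, a=10
  k=2: m=25, d=1, a=50
d=1 and a=2a₀=50 at k=2, so the next step gives (m, d) = (25, 5) again — its k=1 value — and the period has length 2.

[25; 10, 50]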